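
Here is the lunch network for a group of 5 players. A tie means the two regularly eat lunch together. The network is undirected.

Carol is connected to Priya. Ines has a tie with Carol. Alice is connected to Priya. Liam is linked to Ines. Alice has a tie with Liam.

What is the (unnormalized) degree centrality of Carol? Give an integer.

Carol is directly tied to Ines and Priya. That is 2 neighbors, so the degree of Carol is 2.

2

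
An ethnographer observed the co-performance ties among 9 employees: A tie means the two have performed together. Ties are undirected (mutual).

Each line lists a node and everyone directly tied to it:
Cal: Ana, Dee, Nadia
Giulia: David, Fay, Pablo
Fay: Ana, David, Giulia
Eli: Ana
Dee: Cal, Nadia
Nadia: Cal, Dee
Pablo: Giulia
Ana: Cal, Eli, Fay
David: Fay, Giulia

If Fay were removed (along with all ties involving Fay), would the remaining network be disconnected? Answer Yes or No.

Removing Fay leaves {David, Giulia, and Pablo} with no path to {Ana, Cal, Dee, Eli, and Nadia}, so the network splits into 2 components. Fay is a cut vertex.

Yes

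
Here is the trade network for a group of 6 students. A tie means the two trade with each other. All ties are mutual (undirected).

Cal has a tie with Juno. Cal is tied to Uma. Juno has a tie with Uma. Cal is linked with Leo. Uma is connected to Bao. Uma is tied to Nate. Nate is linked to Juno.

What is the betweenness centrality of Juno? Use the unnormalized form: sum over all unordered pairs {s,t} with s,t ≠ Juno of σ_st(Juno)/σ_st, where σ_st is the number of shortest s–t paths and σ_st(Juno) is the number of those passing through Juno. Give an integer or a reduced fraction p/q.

Pairs whose geodesics pass through Juno — Leo–Nate: 1/2; Nate–Cal: 1/2.
All other pairs contribute 0.
Summing the contributions gives betweenness(Juno) = 1.

1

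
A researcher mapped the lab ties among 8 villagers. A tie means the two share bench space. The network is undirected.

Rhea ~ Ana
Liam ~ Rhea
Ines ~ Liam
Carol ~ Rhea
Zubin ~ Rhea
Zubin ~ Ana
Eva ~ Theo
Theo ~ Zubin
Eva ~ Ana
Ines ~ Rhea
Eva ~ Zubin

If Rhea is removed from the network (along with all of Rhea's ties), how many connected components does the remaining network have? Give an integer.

3

Without Rhea, the remaining ties split the others into: {Ana, Eva, Theo, Zubin}; {Carol}; {Ines, Liam}.
That's 3 separate components.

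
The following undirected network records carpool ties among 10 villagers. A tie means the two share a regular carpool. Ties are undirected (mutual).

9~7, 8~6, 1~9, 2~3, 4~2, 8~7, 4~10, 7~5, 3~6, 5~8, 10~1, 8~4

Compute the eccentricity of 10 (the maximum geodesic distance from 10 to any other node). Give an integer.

Distances from 10: 1:1, 2:2, 3:3, 4:1, 5:3, 6:3, 7:3, 8:2, 9:2.
The largest is 3 (to 7, 5, 6, and 3), so the eccentricity of 10 is 3.

3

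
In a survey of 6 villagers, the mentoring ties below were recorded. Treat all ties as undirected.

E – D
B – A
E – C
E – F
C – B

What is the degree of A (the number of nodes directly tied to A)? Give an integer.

1

A is directly tied to B. That is 1 neighbor, so the degree of A is 1.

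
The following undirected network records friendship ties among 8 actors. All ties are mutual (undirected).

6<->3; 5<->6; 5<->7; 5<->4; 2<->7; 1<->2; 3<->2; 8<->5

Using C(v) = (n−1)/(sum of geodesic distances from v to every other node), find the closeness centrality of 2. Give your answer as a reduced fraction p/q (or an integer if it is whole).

Distances from 2: 1:1, 3:1, 4:3, 5:2, 6:2, 7:1, 8:3. Sum = 13.
n = 8, so closeness = 7/13.

7/13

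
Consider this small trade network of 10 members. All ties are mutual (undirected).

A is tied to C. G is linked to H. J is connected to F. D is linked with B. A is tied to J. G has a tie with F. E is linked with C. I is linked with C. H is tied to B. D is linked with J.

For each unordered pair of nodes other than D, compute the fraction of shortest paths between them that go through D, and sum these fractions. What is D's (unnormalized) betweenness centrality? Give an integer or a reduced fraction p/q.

Pairs whose geodesics pass through D — H–C: 1/2; H–E: 1/2; H–I: 1/2; H–J: 1/2; H–A: 1/2; C–B: 1; B–F: 1/2; B–E: 1; B–I: 1; B–J: 1; B–A: 1.
All other pairs contribute 0.
Summing the contributions gives betweenness(D) = 8.

8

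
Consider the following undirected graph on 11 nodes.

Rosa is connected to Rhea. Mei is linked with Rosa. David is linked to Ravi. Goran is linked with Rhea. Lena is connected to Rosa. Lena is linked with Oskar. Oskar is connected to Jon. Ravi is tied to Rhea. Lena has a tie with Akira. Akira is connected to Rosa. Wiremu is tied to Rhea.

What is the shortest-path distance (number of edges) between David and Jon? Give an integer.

6

One shortest route is David – Ravi – Rhea – Rosa – Lena – Oskar – Jon, which uses 6 edges, and at distance 5 from David we only reach {Oskar}, which does not include Jon. So d(David,Jon) = 6.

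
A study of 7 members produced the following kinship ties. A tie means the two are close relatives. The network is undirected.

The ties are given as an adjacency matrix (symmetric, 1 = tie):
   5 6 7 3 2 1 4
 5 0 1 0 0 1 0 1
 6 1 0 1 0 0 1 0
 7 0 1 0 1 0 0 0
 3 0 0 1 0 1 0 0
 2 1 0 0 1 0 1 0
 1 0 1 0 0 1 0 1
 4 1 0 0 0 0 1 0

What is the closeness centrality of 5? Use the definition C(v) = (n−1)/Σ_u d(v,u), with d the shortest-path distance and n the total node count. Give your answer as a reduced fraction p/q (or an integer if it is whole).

2/3

Distances from 5: 1:2, 2:1, 3:2, 4:1, 6:1, 7:2. Sum = 9.
n = 7, so closeness = 6/9 = 2/3.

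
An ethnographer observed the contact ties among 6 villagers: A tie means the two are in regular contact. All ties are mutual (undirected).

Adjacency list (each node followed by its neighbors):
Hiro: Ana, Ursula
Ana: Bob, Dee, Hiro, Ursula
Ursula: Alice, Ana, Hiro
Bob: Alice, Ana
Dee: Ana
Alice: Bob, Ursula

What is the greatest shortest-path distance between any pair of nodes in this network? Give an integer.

3

Eccentricity of each node (its greatest distance to any other): Alice:3, Ana:2, Bob:2, Dee:3, Hiro:2, Ursula:2.
The maximum eccentricity is 3, realized for instance by the pair Alice–Dee via Alice – Ursula – Ana – Dee. So the diameter is 3.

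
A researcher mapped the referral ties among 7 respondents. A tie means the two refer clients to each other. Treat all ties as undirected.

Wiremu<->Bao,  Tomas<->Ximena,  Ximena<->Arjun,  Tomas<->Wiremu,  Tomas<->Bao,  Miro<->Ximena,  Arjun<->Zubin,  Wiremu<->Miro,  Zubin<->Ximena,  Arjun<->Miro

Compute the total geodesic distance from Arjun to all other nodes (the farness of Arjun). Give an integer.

Distances from Arjun: Bao:3, Miro:1, Tomas:2, Wiremu:2, Ximena:1, Zubin:1.
Sum = 3 + 1 + 2 + 2 + 1 + 1 = 10.

10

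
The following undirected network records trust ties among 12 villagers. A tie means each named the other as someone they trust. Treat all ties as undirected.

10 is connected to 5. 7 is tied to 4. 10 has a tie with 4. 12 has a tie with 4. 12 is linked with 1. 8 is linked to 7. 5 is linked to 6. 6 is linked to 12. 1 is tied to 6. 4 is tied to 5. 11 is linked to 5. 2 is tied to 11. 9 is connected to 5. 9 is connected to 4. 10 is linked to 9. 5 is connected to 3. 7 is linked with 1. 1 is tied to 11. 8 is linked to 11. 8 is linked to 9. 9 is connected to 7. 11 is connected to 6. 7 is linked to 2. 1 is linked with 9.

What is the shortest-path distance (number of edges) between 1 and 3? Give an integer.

3

One shortest route is 1 – 11 – 5 – 3, which uses 3 edges, and at distance 2 from 1 we only reach {2, 4, 5, 8, 10}, which does not include 3. So d(1,3) = 3.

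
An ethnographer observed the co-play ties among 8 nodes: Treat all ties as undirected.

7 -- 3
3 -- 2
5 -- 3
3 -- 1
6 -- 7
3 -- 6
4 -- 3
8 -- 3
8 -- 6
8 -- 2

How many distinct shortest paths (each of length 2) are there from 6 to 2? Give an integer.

The shortest distance is 2. The length-2 paths are: 6–3–2; 6–8–2.
That gives 2 distinct shortest paths.

2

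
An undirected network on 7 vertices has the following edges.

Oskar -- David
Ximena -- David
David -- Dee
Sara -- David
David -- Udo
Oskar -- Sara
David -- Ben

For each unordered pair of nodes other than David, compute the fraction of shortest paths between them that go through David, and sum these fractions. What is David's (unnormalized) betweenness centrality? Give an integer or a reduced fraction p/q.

14

Pairs whose geodesics pass through David — Oskar–Ben: 1; Oskar–Dee: 1; Oskar–Ximena: 1; Oskar–Udo: 1; Ben–Sara: 1; Ben–Dee: 1; Ben–Ximena: 1; Ben–Udo: 1; Sara–Dee: 1; Sara–Ximena: 1; Sara–Udo: 1; Dee–Ximena: 1; Dee–Udo: 1; Ximena–Udo: 1.
All other pairs contribute 0.
Summing the contributions gives betweenness(David) = 14.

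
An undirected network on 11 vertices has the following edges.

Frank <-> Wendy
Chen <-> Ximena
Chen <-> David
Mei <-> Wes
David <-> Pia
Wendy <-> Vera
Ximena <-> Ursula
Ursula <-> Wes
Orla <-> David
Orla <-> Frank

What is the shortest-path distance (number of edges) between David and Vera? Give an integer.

4

One shortest route is David – Orla – Frank – Wendy – Vera, which uses 4 edges, and at distance 3 from David we only reach {Ursula, Wendy}, which does not include Vera. So d(David,Vera) = 4.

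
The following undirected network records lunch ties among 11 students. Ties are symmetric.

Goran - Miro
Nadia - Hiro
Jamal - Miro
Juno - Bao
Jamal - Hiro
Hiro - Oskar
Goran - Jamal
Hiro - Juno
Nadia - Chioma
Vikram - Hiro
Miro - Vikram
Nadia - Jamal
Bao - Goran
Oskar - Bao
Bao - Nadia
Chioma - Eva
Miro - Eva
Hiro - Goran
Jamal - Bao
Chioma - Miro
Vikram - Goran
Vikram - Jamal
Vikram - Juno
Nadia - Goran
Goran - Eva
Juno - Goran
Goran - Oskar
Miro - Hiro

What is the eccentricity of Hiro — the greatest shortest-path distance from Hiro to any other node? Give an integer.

Distances from Hiro: Bao:2, Chioma:2, Eva:2, Goran:1, Jamal:1, Juno:1, Miro:1, Nadia:1, Oskar:1, Vikram:1.
The largest is 2 (to Bao, Eva, and Chioma), so the eccentricity of Hiro is 2.

2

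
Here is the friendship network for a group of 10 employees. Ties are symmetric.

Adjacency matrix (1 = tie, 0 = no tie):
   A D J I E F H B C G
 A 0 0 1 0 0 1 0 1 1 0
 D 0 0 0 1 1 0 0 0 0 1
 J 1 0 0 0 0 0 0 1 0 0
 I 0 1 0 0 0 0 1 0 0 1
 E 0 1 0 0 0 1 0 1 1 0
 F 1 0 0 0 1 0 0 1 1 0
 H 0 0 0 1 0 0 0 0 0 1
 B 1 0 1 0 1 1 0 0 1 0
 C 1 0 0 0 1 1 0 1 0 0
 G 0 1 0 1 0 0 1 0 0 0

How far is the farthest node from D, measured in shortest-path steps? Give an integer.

Distances from D: A:3, B:2, C:2, E:1, F:2, G:1, H:2, I:1, J:3.
The largest is 3 (to A and J), so the eccentricity of D is 3.

3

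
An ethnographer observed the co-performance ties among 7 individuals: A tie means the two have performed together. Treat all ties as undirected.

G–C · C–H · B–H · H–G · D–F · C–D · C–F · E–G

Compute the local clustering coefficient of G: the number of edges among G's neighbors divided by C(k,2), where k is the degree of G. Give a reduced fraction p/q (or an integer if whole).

G's neighbors: C, E, and H (k = 3).
Possible neighbor pairs: C(3,2) = 3. Edges among them: C–H → e = 1.
Clustering(G) = 1/3.

1/3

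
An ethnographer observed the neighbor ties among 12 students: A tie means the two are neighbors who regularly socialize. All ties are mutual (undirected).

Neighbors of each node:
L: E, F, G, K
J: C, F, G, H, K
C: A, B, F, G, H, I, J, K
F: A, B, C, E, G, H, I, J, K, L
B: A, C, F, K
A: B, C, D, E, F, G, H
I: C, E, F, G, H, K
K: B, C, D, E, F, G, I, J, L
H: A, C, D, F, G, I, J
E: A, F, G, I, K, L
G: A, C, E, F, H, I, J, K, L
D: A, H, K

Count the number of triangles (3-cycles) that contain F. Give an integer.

F's neighbors: A, B, C, E, G, H, I, J, K, and L.
Neighbor pairs that are themselves tied: F–A–B; F–A–C; F–A–E; F–A–G; F–A–H; F–B–C; F–B–K; F–C–G; F–C–H; F–C–I; F–C–J; F–C–K; F–E–G; F–E–I; F–E–K; F–E–L; F–G–H; F–G–I; F–G–J; F–G–K; F–G–L; F–H–I; F–H–J; F–I–K; F–J–K; F–K–L. Each forms one triangle with F, for 26 in total.

26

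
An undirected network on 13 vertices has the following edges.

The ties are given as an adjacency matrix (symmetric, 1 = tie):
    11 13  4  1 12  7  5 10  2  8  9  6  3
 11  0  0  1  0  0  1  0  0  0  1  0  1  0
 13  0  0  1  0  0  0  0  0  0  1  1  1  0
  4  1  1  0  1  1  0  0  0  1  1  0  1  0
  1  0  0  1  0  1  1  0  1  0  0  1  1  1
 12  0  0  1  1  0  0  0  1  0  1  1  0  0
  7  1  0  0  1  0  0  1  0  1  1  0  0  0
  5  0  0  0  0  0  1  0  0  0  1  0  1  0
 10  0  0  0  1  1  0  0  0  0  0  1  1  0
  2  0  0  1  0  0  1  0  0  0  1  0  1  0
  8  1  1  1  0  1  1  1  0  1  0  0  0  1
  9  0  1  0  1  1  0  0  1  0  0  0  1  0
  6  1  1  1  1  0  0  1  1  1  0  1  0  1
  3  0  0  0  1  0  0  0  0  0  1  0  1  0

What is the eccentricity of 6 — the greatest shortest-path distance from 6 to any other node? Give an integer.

2

Distances from 6: 1:1, 2:1, 3:1, 4:1, 5:1, 7:2, 8:2, 9:1, 10:1, 11:1, 12:2, 13:1.
The largest is 2 (to 8, 7, and 12), so the eccentricity of 6 is 2.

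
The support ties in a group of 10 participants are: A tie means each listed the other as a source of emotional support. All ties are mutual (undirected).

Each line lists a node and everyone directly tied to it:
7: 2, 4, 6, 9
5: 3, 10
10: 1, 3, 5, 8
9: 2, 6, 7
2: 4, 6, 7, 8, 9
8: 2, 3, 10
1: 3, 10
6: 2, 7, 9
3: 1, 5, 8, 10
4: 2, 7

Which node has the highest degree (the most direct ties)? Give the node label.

Degrees — 1:2, 2:5, 3:4, 4:2, 5:2, 6:3, 7:4, 8:3, 9:3, 10:4.
The maximum is 5, attained only by 2.

2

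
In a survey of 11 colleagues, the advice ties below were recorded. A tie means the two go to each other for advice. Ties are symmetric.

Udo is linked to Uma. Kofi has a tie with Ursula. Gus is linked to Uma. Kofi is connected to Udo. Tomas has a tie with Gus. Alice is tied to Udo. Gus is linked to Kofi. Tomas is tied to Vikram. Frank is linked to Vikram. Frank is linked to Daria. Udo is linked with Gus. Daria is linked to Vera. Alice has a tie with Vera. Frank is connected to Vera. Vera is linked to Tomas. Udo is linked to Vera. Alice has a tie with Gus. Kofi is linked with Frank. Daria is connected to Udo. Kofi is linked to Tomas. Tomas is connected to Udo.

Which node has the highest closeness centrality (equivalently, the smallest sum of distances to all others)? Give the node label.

Farness (sum of distances to all others) for each node — Alice:19, Daria:18, Frank:17, Gus:15, Kofi:15, Tomas:15, Udo:13, Uma:21, Ursula:24, Vera:16, Vikram:21.
The smallest farness is 13, for Udo, so Udo has the highest closeness.

Udo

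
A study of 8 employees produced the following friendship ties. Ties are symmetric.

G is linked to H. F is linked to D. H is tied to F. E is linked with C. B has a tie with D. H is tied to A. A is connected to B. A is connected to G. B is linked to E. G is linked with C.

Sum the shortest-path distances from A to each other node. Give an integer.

11

Distances from A: B:1, C:2, D:2, E:2, F:2, G:1, H:1.
Sum = 1 + 2 + 2 + 2 + 2 + 1 + 1 = 11.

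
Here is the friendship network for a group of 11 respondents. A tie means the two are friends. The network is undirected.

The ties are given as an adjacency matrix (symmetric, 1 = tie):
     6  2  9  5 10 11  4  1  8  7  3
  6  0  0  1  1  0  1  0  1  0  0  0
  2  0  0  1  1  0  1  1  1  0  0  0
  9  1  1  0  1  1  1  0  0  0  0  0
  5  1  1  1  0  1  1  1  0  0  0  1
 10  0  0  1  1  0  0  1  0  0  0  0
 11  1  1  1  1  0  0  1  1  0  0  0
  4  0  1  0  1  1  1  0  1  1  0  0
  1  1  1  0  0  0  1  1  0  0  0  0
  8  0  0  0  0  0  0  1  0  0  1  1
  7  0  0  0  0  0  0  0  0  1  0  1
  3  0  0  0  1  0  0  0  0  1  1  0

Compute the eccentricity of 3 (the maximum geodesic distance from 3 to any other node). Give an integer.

Distances from 3: 1:3, 2:2, 4:2, 5:1, 6:2, 7:1, 8:1, 9:2, 10:2, 11:2.
The largest is 3 (to 1), so the eccentricity of 3 is 3.

3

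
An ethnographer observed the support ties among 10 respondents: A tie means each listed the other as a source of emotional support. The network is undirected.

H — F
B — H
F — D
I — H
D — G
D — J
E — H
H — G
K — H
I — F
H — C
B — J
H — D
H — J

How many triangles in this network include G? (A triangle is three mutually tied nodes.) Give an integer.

1

G's neighbors: D and H.
Neighbor pairs that are themselves tied: G–D–H. Each forms one triangle with G, for 1 in total.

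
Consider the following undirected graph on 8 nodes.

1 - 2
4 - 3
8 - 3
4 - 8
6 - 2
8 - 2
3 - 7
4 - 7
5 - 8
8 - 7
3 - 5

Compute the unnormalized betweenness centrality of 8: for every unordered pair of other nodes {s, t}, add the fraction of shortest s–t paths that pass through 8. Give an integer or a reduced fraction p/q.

Pairs whose geodesics pass through 8 — 7–5: 1/2; 7–1: 1; 7–2: 1; 7–6: 1; 5–4: 1/2; 5–1: 1; 5–2: 1; 5–6: 1; 3–1: 1; 3–2: 1; 3–6: 1; 4–1: 1; 4–2: 1; 4–6: 1.
All other pairs contribute 0.
Summing the contributions gives betweenness(8) = 13.

13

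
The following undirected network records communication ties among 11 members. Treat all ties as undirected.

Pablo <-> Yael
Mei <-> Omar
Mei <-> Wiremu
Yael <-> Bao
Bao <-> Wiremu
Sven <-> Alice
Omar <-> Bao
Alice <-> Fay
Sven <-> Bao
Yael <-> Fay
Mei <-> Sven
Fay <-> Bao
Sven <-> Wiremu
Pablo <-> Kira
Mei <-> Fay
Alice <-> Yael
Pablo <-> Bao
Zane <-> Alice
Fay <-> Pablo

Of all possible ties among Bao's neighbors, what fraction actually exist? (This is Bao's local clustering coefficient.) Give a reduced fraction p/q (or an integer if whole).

4/15

Bao's neighbors: Fay, Omar, Pablo, Sven, Wiremu, and Yael (k = 6).
Possible neighbor pairs: C(6,2) = 15. Edges among them: Fay–Pablo, Fay–Yael, Pablo–Yael, Sven–Wiremu → e = 4.
Clustering(Bao) = 4/15.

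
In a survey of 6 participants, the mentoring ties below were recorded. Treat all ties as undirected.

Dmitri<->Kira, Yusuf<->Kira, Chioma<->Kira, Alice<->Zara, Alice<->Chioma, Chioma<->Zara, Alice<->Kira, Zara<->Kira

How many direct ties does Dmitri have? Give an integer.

Dmitri is directly tied to Kira. That is 1 neighbor, so the degree of Dmitri is 1.

1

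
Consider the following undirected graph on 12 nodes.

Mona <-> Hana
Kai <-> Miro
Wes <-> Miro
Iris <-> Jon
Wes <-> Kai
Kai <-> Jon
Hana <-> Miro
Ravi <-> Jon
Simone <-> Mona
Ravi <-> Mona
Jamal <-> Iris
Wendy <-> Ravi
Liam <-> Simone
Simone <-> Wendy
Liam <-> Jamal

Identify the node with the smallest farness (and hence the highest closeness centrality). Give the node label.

Jon

Farness (sum of distances to all others) for each node — Hana:27, Iris:27, Jamal:30, Jon:22, Kai:26, Liam:30, Miro:28, Mona:23, Ravi:23, Simone:26, Wendy:28, Wes:32.
The smallest farness is 22, for Jon, so Jon has the highest closeness.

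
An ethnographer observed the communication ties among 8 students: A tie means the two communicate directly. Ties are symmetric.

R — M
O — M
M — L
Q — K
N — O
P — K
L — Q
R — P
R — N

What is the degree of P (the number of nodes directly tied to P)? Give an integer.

P is directly tied to K and R. That is 2 neighbors, so the degree of P is 2.

2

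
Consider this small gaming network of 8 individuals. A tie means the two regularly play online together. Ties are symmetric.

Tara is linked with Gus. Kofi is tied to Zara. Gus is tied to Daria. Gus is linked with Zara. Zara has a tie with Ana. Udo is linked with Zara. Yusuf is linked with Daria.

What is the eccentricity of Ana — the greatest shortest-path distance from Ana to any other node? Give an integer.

4

Distances from Ana: Daria:3, Gus:2, Kofi:2, Tara:3, Udo:2, Yusuf:4, Zara:1.
The largest is 4 (to Yusuf), so the eccentricity of Ana is 4.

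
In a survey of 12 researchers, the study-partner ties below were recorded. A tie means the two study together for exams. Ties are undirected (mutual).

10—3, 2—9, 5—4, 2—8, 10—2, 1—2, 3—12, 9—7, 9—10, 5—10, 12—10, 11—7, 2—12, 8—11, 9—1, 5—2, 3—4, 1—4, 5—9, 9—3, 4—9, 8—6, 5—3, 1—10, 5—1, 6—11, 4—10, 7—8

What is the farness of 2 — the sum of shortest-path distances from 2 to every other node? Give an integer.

16

Distances from 2: 1:1, 3:2, 4:2, 5:1, 6:2, 7:2, 8:1, 9:1, 10:1, 11:2, 12:1.
Sum = 1 + 2 + 2 + 1 + 2 + 2 + 1 + 1 + 1 + 2 + 1 = 16.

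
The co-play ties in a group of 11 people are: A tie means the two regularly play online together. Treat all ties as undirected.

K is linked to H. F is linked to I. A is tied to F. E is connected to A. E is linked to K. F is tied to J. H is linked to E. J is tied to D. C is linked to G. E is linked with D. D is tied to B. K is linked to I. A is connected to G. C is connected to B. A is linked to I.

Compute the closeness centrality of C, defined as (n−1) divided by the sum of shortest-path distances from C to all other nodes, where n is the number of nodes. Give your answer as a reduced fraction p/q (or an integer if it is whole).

Distances from C: A:2, B:1, D:2, E:3, F:3, G:1, H:4, I:3, J:3, K:4. Sum = 26.
n = 11, so closeness = 10/26 = 5/13.

5/13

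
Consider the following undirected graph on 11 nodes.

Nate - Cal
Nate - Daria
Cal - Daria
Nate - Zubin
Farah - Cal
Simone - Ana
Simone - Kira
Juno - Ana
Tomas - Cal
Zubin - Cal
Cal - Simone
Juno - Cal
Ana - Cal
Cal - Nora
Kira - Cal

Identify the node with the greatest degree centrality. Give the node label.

Cal

Degrees — Ana:3, Cal:10, Daria:2, Farah:1, Juno:2, Kira:2, Nate:3, Nora:1, Simone:3, Tomas:1, Zubin:2.
The maximum is 10, attained only by Cal.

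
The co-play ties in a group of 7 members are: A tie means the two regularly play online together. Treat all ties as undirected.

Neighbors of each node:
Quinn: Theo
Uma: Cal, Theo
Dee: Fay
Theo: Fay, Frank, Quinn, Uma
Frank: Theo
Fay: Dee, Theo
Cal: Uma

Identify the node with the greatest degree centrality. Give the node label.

Theo

Degrees — Cal:1, Dee:1, Fay:2, Frank:1, Quinn:1, Theo:4, Uma:2.
The maximum is 4, attained only by Theo.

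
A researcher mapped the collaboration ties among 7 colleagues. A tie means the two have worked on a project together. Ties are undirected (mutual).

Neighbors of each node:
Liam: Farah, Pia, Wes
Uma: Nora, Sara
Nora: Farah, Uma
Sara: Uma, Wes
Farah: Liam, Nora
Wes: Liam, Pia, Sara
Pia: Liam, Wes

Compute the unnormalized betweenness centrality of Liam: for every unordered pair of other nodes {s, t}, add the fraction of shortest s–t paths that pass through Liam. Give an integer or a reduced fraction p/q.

Pairs whose geodesics pass through Liam — Wes–Nora: 1/2; Wes–Farah: 1; Sara–Farah: 1/2; Nora–Pia: 1; Farah–Pia: 1.
All other pairs contribute 0.
Summing the contributions gives betweenness(Liam) = 4.

4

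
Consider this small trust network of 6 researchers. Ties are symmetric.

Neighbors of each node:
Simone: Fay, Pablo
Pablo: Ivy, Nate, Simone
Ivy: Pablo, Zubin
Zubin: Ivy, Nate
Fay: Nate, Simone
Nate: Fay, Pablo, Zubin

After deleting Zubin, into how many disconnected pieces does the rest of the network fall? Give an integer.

1

Zubin's neighbors (Ivy and Nate) remain reachable from one another through other ties, so the rest of the network stays in one piece.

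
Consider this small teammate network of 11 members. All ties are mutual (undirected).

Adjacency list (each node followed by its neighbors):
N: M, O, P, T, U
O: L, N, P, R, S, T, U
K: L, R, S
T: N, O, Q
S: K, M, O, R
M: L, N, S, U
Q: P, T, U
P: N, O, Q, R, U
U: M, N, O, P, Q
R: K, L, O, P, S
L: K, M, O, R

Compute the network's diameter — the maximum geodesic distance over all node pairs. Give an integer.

Eccentricity of each node (its greatest distance to any other): K:3, L:3, M:2, N:3, O:2, P:2, Q:3, R:2, S:3, T:3, U:3.
The maximum eccentricity is 3, realized for instance by the pair T–K via T – O – R – K. So the diameter is 3.

3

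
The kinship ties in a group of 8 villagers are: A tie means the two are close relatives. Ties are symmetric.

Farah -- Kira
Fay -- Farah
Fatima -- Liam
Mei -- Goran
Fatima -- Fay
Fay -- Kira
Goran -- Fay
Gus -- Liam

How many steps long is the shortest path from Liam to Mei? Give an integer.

One shortest route is Liam – Fatima – Fay – Goran – Mei, which uses 4 edges, and at distance 3 from Liam we only reach {Farah, Goran, Kira}, which does not include Mei. So d(Liam,Mei) = 4.

4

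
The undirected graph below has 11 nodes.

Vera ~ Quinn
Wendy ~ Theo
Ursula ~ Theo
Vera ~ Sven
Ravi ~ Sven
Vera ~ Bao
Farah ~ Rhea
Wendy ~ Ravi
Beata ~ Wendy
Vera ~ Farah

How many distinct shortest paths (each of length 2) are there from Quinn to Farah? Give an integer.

1

The shortest distance is 2, and the only length-2 path is Quinn–Vera–Farah. So there is exactly 1 shortest path.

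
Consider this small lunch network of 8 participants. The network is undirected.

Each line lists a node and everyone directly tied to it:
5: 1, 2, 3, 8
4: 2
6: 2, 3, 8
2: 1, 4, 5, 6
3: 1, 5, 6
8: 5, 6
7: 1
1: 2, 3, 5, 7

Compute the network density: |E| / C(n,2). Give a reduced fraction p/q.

11/28

There are 11 edges and 8 nodes, so the maximum possible is C(8,2) = 28.
Density = 11/28.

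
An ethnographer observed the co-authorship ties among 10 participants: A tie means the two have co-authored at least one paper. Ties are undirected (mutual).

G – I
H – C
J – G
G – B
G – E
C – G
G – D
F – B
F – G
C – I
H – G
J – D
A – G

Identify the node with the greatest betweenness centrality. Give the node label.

Unnormalized betweenness of each node: A:0, B:0, C:1/2, D:0, E:0, F:0, G:63/2, H:0, I:0, J:0.
G has the largest value, 63/2, making it the main broker — the node through which the most shortest paths run.

G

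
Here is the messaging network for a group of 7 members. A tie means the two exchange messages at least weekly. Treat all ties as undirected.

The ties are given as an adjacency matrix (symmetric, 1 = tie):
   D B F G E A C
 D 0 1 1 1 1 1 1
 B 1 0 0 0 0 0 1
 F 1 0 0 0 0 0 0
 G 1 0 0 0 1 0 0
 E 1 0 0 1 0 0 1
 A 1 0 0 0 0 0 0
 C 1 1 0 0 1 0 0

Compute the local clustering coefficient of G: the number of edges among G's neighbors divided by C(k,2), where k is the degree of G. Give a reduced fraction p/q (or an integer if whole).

G's neighbors: D and E (k = 2).
Possible neighbor pairs: C(2,2) = 1. Edges among them: D–E → e = 1.
Clustering(G) = 1/1.

1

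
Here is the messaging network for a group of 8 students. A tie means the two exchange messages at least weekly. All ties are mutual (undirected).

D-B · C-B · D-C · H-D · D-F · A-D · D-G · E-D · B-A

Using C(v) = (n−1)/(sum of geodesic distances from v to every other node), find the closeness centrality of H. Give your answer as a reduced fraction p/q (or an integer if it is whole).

Distances from H: A:2, B:2, C:2, D:1, E:2, F:2, G:2. Sum = 13.
n = 8, so closeness = 7/13.

7/13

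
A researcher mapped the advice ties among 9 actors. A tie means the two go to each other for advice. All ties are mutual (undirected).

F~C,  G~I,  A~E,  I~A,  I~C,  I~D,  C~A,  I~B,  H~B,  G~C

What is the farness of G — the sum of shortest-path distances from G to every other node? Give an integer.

Distances from G: A:2, B:2, C:1, D:2, E:3, F:2, H:3, I:1.
Sum = 2 + 2 + 1 + 2 + 3 + 2 + 3 + 1 = 16.

16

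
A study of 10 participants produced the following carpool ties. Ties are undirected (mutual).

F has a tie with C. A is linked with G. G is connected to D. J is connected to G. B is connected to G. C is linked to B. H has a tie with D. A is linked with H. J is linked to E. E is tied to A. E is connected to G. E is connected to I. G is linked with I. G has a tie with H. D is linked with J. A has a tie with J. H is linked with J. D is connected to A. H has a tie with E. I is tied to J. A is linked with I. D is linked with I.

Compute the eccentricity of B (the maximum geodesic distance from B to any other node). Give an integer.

Distances from B: A:2, C:1, D:2, E:2, F:2, G:1, H:2, I:2, J:2.
The largest is 2 (to F, D, E, J, I, A, and H), so the eccentricity of B is 2.

2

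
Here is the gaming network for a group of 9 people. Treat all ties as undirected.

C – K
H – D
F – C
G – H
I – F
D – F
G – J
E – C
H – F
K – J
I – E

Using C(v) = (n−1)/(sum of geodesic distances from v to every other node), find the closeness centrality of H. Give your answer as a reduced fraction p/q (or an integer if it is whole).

Distances from H: C:2, D:1, E:3, F:1, G:1, I:2, J:2, K:3. Sum = 15.
n = 9, so closeness = 8/15.

8/15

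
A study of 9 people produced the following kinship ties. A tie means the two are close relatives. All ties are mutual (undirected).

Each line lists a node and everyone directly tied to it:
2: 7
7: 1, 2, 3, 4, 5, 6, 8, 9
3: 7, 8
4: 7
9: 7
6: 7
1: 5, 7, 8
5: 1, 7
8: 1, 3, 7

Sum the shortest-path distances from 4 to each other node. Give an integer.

Distances from 4: 1:2, 2:2, 3:2, 5:2, 6:2, 7:1, 8:2, 9:2.
Sum = 2 + 2 + 2 + 2 + 2 + 1 + 2 + 2 = 15.

15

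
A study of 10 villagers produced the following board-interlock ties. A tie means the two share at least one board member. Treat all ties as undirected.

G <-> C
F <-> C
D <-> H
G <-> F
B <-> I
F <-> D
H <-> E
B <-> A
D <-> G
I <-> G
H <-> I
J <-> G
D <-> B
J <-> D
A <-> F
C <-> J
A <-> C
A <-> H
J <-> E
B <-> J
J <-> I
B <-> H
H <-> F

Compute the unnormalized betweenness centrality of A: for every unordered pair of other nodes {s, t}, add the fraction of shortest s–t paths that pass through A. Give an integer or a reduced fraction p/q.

4/3

Pairs whose geodesics pass through A — C–B: 1/2; C–H: 1/2; F–B: 1/3.
All other pairs contribute 0.
Summing the contributions gives betweenness(A) = 4/3.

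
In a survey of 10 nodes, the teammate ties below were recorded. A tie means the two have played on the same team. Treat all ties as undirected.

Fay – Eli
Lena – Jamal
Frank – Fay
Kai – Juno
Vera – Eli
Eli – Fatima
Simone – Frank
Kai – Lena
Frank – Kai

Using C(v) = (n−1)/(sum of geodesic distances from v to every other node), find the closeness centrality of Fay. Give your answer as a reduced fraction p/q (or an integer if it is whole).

9/20

Distances from Fay: Eli:1, Fatima:2, Frank:1, Jamal:4, Juno:3, Kai:2, Lena:3, Simone:2, Vera:2. Sum = 20.
n = 10, so closeness = 9/20.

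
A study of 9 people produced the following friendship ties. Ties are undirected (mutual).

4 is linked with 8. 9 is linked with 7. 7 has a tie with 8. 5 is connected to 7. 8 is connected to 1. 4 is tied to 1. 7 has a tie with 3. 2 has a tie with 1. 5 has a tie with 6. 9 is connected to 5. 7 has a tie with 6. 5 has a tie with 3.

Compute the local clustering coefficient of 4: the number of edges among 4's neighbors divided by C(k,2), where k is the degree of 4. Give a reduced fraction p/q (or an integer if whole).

4's neighbors: 1 and 8 (k = 2).
Possible neighbor pairs: C(2,2) = 1. Edges among them: 1–8 → e = 1.
Clustering(4) = 1/1.

1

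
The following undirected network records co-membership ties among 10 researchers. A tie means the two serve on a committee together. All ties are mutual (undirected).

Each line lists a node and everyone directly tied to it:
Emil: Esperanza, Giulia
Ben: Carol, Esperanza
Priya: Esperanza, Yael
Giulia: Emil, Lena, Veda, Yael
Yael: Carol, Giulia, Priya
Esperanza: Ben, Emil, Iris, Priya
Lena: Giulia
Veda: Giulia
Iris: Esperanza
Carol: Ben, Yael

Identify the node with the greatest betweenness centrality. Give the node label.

Giulia

Unnormalized betweenness of each node: Ben:5/2, Carol:5/2, Emil:15/2, Esperanza:13, Giulia:33/2, Iris:0, Lena:0, Priya:2, Veda:0, Yael:9.
Giulia has the largest value, 33/2, making it the main broker — the node through which the most shortest paths run.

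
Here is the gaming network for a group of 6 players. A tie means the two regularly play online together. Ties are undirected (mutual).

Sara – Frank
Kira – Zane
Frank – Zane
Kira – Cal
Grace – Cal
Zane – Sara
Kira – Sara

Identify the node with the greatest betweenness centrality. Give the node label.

Kira

Unnormalized betweenness of each node: Cal:4, Frank:0, Grace:0, Kira:6, Sara:3/2, Zane:3/2.
Kira has the largest value, 6, making it the main broker — the node through which the most shortest paths run.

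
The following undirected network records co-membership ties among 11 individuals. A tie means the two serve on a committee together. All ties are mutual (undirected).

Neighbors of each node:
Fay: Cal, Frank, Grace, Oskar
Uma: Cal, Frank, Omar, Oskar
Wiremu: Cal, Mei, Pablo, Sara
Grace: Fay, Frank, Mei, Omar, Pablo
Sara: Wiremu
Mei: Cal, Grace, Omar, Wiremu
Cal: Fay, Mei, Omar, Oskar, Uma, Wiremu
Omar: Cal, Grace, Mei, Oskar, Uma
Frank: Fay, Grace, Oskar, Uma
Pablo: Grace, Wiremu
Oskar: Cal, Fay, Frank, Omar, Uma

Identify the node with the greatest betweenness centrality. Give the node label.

Unnormalized betweenness of each node: Cal:219/20, Fay:33/20, Frank:7/4, Grace:473/60, Mei:41/15, Omar:11/4, Oskar:26/15, Pablo:7/5, Sara:0, Uma:16/15, Wiremu:133/12.
Wiremu has the largest value, 133/12, making it the main broker — the node through which the most shortest paths run.

Wiremu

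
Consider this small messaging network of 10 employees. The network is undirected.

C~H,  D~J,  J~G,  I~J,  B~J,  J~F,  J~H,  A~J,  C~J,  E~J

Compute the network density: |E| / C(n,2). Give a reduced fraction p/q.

There are 10 edges and 10 nodes, so the maximum possible is C(10,2) = 45.
Density = 10/45 = 2/9.

2/9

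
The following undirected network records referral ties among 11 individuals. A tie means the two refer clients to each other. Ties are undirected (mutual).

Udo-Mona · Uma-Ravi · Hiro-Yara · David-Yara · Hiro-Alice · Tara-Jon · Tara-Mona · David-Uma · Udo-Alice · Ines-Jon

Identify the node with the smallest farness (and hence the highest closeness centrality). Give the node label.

Alice

Farness (sum of distances to all others) for each node — Alice:30, David:39, Hiro:31, Ines:55, Jon:46, Mona:34, Ravi:55, Tara:39, Udo:31, Uma:46, Yara:34.
The smallest farness is 30, for Alice, so Alice has the highest closeness.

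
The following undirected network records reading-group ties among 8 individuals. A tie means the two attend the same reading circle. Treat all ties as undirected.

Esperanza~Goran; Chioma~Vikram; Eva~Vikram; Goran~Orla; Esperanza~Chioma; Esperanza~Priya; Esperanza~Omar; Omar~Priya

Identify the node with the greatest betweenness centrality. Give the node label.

Esperanza

Unnormalized betweenness of each node: Chioma:10, Esperanza:16, Eva:0, Goran:6, Omar:0, Orla:0, Priya:0, Vikram:6.
Esperanza has the largest value, 16, making it the main broker — the node through which the most shortest paths run.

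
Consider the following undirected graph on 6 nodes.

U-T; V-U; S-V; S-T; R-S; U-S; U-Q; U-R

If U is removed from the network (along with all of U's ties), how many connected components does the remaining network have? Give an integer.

Without U, the remaining ties split the others into: {R, S, T, V}; {Q}.
That's 2 separate components.

2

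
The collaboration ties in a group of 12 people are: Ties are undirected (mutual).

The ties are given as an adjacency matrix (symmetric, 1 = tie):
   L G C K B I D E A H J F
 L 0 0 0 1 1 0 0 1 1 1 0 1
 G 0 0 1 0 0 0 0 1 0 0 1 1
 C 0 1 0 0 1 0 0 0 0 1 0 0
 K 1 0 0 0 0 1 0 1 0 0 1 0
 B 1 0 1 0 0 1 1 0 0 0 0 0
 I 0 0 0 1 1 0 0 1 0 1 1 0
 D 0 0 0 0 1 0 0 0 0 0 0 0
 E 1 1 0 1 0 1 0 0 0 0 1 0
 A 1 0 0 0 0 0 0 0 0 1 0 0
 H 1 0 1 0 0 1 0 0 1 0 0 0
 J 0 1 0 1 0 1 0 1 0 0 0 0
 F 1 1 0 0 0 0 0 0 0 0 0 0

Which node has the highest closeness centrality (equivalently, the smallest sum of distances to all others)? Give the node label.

L

Farness (sum of distances to all others) for each node — A:23, B:18, C:20, D:28, E:18, F:22, G:20, H:19, I:18, J:20, K:20, L:16.
The smallest farness is 16, for L, so L has the highest closeness.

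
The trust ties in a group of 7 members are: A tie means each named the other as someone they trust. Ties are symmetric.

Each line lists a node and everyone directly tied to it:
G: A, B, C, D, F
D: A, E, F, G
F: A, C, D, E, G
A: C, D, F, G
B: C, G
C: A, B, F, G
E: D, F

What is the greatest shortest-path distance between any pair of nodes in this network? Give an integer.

Eccentricity of each node (its greatest distance to any other): A:2, B:3, C:2, D:2, E:3, F:2, G:2.
The maximum eccentricity is 3, realized for instance by the pair E–B via E – F – C – B. So the diameter is 3.

3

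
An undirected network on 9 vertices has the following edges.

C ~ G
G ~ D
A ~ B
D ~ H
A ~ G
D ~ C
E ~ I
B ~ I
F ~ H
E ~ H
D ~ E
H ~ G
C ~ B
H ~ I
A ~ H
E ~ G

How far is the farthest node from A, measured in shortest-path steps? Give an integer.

2

Distances from A: B:1, C:2, D:2, E:2, F:2, G:1, H:1, I:2.
The largest is 2 (to I, C, E, D, and F), so the eccentricity of A is 2.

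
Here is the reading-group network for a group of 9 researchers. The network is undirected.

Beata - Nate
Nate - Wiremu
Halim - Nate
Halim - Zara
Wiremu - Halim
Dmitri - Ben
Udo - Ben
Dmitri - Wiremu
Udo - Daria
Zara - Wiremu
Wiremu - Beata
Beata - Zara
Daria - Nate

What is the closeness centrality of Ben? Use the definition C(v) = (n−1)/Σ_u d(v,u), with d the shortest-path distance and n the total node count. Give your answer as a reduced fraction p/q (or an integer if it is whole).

4/9

Distances from Ben: Beata:3, Daria:2, Dmitri:1, Halim:3, Nate:3, Udo:1, Wiremu:2, Zara:3. Sum = 18.
n = 9, so closeness = 8/18 = 4/9.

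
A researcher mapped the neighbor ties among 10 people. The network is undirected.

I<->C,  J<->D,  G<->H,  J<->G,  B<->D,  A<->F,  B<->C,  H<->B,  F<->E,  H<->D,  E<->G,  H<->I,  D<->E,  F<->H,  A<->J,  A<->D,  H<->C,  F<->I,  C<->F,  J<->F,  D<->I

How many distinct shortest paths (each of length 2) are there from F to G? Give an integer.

The shortest distance is 2. The length-2 paths are: F–H–G; F–J–G; F–E–G.
That gives 3 distinct shortest paths.

3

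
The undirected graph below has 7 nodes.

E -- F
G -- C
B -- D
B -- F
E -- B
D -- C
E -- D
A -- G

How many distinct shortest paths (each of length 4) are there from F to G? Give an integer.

2

The shortest distance is 4. The length-4 paths are: F–E–D–C–G; F–B–D–C–G.
That gives 2 distinct shortest paths.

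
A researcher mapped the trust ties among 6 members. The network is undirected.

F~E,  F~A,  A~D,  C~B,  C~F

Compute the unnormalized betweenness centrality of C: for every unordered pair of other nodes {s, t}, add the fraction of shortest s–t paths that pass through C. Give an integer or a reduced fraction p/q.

Pairs whose geodesics pass through C — F–B: 1; A–B: 1; B–D: 1; B–E: 1.
All other pairs contribute 0.
Summing the contributions gives betweenness(C) = 4.

4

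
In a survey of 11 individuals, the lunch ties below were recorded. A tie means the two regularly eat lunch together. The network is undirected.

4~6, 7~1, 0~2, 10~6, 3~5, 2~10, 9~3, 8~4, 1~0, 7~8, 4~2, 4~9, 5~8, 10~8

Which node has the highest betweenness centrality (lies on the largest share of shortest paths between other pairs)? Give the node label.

Unnormalized betweenness of each node: 0:10/3, 1:2, 2:9, 3:1, 4:15, 5:4, 6:2/3, 7:17/3, 8:52/3, 9:4, 10:5.
8 has the largest value, 52/3, making it the main broker — the node through which the most shortest paths run.

8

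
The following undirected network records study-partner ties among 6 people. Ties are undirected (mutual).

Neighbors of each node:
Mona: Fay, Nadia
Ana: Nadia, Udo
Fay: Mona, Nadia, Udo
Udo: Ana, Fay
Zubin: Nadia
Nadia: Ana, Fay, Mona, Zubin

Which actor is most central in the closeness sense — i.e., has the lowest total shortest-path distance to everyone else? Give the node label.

Farness (sum of distances to all others) for each node — Ana:8, Fay:7, Mona:8, Nadia:6, Udo:9, Zubin:10.
The smallest farness is 6, for Nadia, so Nadia has the highest closeness.

Nadia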